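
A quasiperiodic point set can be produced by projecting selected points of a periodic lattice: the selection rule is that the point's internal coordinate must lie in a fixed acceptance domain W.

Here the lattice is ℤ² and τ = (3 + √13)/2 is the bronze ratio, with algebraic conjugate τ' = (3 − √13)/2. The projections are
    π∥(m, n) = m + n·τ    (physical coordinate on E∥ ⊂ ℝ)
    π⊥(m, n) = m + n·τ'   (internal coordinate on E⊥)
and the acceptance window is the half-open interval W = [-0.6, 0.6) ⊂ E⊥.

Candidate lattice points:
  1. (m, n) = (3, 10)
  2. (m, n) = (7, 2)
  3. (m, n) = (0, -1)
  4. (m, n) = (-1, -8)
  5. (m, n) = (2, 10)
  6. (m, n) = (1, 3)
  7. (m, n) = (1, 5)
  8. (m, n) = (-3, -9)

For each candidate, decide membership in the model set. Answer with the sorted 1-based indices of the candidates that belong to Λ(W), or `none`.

1, 3, 6, 7, 8

Compute τ' = (3−√13)/2 = -0.3028, so π⊥(m,n) = m -0.3028·n.
candidate 1: (m,n)=(3,10) → π∥ = 3+10·τ ≈ 36.0278, π⊥ = 3+10·τ' ≈ -0.0278 ∈ [-0.6, 0.6) ⇒ IN Λ
candidate 2: (m,n)=(7,2) → π∥ = 7+2·τ ≈ 13.6056, π⊥ = 7+2·τ' ≈ 6.3944 ∉ [-0.6, 0.6) ⇒ out
candidate 3: (m,n)=(0,-1) → π∥ = 0-1·τ ≈ -3.3028, π⊥ = 0-1·τ' ≈ 0.3028 ∈ [-0.6, 0.6) ⇒ IN Λ
candidate 4: (m,n)=(-1,-8) → π∥ = -1-8·τ ≈ -27.4222, π⊥ = -1-8·τ' ≈ 1.4222 ∉ [-0.6, 0.6) ⇒ out
candidate 5: (m,n)=(2,10) → π∥ = 2+10·τ ≈ 35.0278, π⊥ = 2+10·τ' ≈ -1.0278 ∉ [-0.6, 0.6) ⇒ out
candidate 6: (m,n)=(1,3) → π∥ = 1+3·τ ≈ 10.9083, π⊥ = 1+3·τ' ≈ 0.0917 ∈ [-0.6, 0.6) ⇒ IN Λ
candidate 7: (m,n)=(1,5) → π∥ = 1+5·τ ≈ 17.5139, π⊥ = 1+5·τ' ≈ -0.5139 ∈ [-0.6, 0.6) ⇒ IN Λ
candidate 8: (m,n)=(-3,-9) → π∥ = -3-9·τ ≈ -32.7250, π⊥ = -3-9·τ' ≈ -0.2750 ∈ [-0.6, 0.6) ⇒ IN Λ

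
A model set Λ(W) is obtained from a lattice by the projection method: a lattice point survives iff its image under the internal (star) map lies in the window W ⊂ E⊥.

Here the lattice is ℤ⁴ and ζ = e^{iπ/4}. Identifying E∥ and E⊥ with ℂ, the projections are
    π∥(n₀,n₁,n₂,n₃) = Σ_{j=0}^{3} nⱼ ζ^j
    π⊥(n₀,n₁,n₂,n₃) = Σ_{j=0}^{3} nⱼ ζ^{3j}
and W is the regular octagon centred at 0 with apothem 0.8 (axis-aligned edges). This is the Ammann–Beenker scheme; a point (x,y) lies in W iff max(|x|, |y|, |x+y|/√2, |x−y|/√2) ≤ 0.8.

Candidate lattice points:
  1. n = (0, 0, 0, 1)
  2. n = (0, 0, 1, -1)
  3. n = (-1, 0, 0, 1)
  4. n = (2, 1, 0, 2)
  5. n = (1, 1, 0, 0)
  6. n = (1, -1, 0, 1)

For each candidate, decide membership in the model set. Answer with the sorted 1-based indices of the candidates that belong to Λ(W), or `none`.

3, 5

Internal map: ζ^{3j} for j=0..3 gives (1,0), (−√2/2,√2/2), (0,−1), (√2/2,√2/2).
#1 (0, 0, 0, 1): internal (0.70711, 0.70711); octagon support 1.00000 vs apothem 0.8 → ∉ W
#2 (0, 0, 1, -1): internal (-0.70711, -1.70711); octagon support 1.70711 vs apothem 0.8 → ∉ W
#3 (-1, 0, 0, 1): internal (-0.29289, 0.70711); octagon support 0.70711 vs apothem 0.8 → ∈ W
#4 (2, 1, 0, 2): internal (2.70711, 2.12132); octagon support 3.41421 vs apothem 0.8 → ∉ W
#5 (1, 1, 0, 0): internal (0.29289, 0.70711); octagon support 0.70711 vs apothem 0.8 → ∈ W
#6 (1, -1, 0, 1): internal (2.41421, 0.00000); octagon support 2.41421 vs apothem 0.8 → ∉ W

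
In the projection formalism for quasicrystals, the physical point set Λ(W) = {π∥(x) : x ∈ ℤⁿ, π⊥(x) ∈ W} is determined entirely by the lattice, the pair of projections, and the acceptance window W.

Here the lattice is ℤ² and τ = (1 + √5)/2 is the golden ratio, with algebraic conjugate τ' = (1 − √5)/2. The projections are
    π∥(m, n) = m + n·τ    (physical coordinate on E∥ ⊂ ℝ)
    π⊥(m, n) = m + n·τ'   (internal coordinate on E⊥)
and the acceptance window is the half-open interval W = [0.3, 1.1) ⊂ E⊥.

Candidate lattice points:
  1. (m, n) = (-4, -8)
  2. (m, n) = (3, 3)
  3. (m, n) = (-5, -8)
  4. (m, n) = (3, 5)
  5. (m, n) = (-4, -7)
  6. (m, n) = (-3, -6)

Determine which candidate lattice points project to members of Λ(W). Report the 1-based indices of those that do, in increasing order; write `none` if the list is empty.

1, 5, 6

τ' = (1−√5)/2 ≈ -0.61803.
candidate 1: (m,n)=(-4,-8) → π∥ = -4-8·τ ≈ -16.94427, π⊥ = -4-8·τ' ≈ 0.94427 ∈ [0.3, 1.1) ⇒ IN Λ
candidate 2: (m,n)=(3,3) → π∥ = 3+3·τ ≈ 7.85410, π⊥ = 3+3·τ' ≈ 1.14590 ∉ [0.3, 1.1) ⇒ out
candidate 3: (m,n)=(-5,-8) → π∥ = -5-8·τ ≈ -17.94427, π⊥ = -5-8·τ' ≈ -0.05573 ∉ [0.3, 1.1) ⇒ out
candidate 4: (m,n)=(3,5) → π∥ = 3+5·τ ≈ 11.09017, π⊥ = 3+5·τ' ≈ -0.09017 ∉ [0.3, 1.1) ⇒ out
candidate 5: (m,n)=(-4,-7) → π∥ = -4-7·τ ≈ -15.32624, π⊥ = -4-7·τ' ≈ 0.32624 ∈ [0.3, 1.1) ⇒ IN Λ
candidate 6: (m,n)=(-3,-6) → π∥ = -3-6·τ ≈ -12.70820, π⊥ = -3-6·τ' ≈ 0.70820 ∈ [0.3, 1.1) ⇒ IN Λ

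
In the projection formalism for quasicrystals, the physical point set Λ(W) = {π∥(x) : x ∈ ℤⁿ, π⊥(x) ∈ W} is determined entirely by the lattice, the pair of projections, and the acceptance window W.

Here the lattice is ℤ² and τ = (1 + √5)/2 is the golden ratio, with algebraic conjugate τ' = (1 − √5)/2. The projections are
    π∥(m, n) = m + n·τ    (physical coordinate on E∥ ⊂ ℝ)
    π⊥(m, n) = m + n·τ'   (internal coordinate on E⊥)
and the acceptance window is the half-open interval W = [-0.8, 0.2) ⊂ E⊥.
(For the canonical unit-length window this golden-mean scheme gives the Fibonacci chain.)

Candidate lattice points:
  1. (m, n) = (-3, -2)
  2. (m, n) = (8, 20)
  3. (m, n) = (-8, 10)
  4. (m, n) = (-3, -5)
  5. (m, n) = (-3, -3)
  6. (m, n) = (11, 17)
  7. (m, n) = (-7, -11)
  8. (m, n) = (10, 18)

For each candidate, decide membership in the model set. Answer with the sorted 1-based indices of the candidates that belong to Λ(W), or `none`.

τ' = (1−√5)/2 ≈ -0.61803.
candidate 1: (m,n)=(-3,-2) → π∥ = -3-2·τ ≈ -6.23607, π⊥ = -3-2·τ' ≈ -1.76393 ∉ [-0.8, 0.2) ⇒ out
candidate 2: (m,n)=(8,20) → π∥ = 8+20·τ ≈ 40.36068, π⊥ = 8+20·τ' ≈ -4.36068 ∉ [-0.8, 0.2) ⇒ out
candidate 3: (m,n)=(-8,10) → π∥ = -8+10·τ ≈ 8.18034, π⊥ = -8+10·τ' ≈ -14.18034 ∉ [-0.8, 0.2) ⇒ out
candidate 4: (m,n)=(-3,-5) → π∥ = -3-5·τ ≈ -11.09017, π⊥ = -3-5·τ' ≈ 0.09017 ∈ [-0.8, 0.2) ⇒ IN Λ
candidate 5: (m,n)=(-3,-3) → π∥ = -3-3·τ ≈ -7.85410, π⊥ = -3-3·τ' ≈ -1.14590 ∉ [-0.8, 0.2) ⇒ out
candidate 6: (m,n)=(11,17) → π∥ = 11+17·τ ≈ 38.50658, π⊥ = 11+17·τ' ≈ 0.49342 ∉ [-0.8, 0.2) ⇒ out
candidate 7: (m,n)=(-7,-11) → π∥ = -7-11·τ ≈ -24.79837, π⊥ = -7-11·τ' ≈ -0.20163 ∈ [-0.8, 0.2) ⇒ IN Λ
candidate 8: (m,n)=(10,18) → π∥ = 10+18·τ ≈ 39.12461, π⊥ = 10+18·τ' ≈ -1.12461 ∉ [-0.8, 0.2) ⇒ out

4, 7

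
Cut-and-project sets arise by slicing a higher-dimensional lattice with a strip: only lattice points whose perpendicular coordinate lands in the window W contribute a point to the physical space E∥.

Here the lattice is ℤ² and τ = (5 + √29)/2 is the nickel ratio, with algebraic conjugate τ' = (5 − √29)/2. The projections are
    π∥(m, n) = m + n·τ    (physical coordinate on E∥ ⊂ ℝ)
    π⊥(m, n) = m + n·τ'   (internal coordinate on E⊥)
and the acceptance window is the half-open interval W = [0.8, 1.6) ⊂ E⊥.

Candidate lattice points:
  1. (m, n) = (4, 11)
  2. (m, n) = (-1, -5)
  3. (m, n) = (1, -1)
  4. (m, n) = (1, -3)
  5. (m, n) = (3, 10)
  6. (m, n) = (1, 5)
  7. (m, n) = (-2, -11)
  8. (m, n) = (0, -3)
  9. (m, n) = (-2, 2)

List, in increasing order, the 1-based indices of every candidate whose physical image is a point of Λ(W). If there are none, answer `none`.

3, 4, 5

τ' = (5−√29)/2 ≈ -0.19258.
[1] lift (4,11): star map gives 1.88159; window check 0.8 ≤ 1.88159 < 1.6 is false → out
[2] lift (-1,-5): star map gives -0.03709; window check 0.8 ≤ -0.03709 < 1.6 is false → out
[3] lift (1,-1): star map gives 1.19258; window check 0.8 ≤ 1.19258 < 1.6 is true → IN Λ
[4] lift (1,-3): star map gives 1.57775; window check 0.8 ≤ 1.57775 < 1.6 is true → IN Λ
[5] lift (3,10): star map gives 1.07418; window check 0.8 ≤ 1.07418 < 1.6 is true → IN Λ
[6] lift (1,5): star map gives 0.03709; window check 0.8 ≤ 0.03709 < 1.6 is false → out
[7] lift (-2,-11): star map gives 0.11841; window check 0.8 ≤ 0.11841 < 1.6 is false → out
[8] lift (0,-3): star map gives 0.57775; window check 0.8 ≤ 0.57775 < 1.6 is false → out
[9] lift (-2,2): star map gives -2.38516; window check 0.8 ≤ -2.38516 < 1.6 is false → out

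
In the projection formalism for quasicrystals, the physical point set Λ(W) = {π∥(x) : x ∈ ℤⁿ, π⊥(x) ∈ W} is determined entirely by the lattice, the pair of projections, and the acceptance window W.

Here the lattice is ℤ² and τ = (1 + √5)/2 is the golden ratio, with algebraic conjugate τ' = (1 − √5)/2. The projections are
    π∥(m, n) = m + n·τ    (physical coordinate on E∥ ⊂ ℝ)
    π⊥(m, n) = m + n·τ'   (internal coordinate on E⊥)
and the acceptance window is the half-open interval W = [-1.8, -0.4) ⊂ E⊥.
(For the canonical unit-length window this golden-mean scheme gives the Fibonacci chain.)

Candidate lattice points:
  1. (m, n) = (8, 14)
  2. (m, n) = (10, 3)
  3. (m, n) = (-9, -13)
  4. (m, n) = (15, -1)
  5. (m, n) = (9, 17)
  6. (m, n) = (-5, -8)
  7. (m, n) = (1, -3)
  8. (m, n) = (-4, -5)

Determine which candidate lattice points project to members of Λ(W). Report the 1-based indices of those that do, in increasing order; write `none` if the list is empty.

1, 3, 5, 8

Compute τ' = (1−√5)/2 = -0.61803, so π⊥(m,n) = m -0.61803·n.
[1] lift (8,14): star map gives -0.65248; window check -1.8 ≤ -0.65248 < -0.4 is true → IN Λ
[2] lift (10,3): star map gives 8.14590; window check -1.8 ≤ 8.14590 < -0.4 is false → out
[3] lift (-9,-13): star map gives -0.96556; window check -1.8 ≤ -0.96556 < -0.4 is true → IN Λ
[4] lift (15,-1): star map gives 15.61803; window check -1.8 ≤ 15.61803 < -0.4 is false → out
[5] lift (9,17): star map gives -1.50658; window check -1.8 ≤ -1.50658 < -0.4 is true → IN Λ
[6] lift (-5,-8): star map gives -0.05573; window check -1.8 ≤ -0.05573 < -0.4 is false → out
[7] lift (1,-3): star map gives 2.85410; window check -1.8 ≤ 2.85410 < -0.4 is false → out
[8] lift (-4,-5): star map gives -0.90983; window check -1.8 ≤ -0.90983 < -0.4 is true → IN Λ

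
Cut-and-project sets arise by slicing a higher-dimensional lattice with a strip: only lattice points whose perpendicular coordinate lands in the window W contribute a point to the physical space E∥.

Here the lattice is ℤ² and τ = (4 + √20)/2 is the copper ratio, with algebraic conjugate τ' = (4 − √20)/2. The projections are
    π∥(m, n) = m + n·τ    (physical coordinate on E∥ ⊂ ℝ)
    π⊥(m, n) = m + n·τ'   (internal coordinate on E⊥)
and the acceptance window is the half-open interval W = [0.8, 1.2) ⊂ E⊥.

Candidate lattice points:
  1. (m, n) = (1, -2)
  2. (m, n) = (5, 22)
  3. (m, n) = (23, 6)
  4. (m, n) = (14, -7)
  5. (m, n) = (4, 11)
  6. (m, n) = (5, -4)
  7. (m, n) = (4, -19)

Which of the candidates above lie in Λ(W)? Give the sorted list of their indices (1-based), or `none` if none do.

none

τ' = (4−√20)/2 ≈ -0.236068.
candidate 1: (m,n)=(1,-2) → π∥ = 1-2·τ ≈ -7.472136, π⊥ = 1-2·τ' ≈ 1.472136 ∉ [0.8, 1.2) ⇒ out
candidate 2: (m,n)=(5,22) → π∥ = 5+22·τ ≈ 98.193496, π⊥ = 5+22·τ' ≈ -0.193496 ∉ [0.8, 1.2) ⇒ out
candidate 3: (m,n)=(23,6) → π∥ = 23+6·τ ≈ 48.416408, π⊥ = 23+6·τ' ≈ 21.583592 ∉ [0.8, 1.2) ⇒ out
candidate 4: (m,n)=(14,-7) → π∥ = 14-7·τ ≈ -15.652476, π⊥ = 14-7·τ' ≈ 15.652476 ∉ [0.8, 1.2) ⇒ out
candidate 5: (m,n)=(4,11) → π∥ = 4+11·τ ≈ 50.596748, π⊥ = 4+11·τ' ≈ 1.403252 ∉ [0.8, 1.2) ⇒ out
candidate 6: (m,n)=(5,-4) → π∥ = 5-4·τ ≈ -11.944272, π⊥ = 5-4·τ' ≈ 5.944272 ∉ [0.8, 1.2) ⇒ out
candidate 7: (m,n)=(4,-19) → π∥ = 4-19·τ ≈ -76.485292, π⊥ = 4-19·τ' ≈ 8.485292 ∉ [0.8, 1.2) ⇒ out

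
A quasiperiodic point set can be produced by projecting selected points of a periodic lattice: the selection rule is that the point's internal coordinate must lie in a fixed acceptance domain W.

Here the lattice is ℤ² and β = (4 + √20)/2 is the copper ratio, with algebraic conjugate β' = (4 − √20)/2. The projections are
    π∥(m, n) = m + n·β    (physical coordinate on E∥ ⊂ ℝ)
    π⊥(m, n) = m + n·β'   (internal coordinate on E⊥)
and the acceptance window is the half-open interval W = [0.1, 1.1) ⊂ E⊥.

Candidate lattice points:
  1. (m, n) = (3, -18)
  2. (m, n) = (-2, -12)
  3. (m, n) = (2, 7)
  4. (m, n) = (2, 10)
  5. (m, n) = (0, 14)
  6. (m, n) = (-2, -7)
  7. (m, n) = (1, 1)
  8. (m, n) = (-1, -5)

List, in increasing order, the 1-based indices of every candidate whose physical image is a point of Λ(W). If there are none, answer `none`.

Numerically β ≈ 4.2361 and β' = −1/β ≈ -0.2361.
candidate 1: (m,n)=(3,-18) → π∥ = 3-18·β ≈ -73.2492, π⊥ = 3-18·β' ≈ 7.2492 ∉ [0.1, 1.1) ⇒ out
candidate 2: (m,n)=(-2,-12) → π∥ = -2-12·β ≈ -52.8328, π⊥ = -2-12·β' ≈ 0.8328 ∈ [0.1, 1.1) ⇒ IN Λ
candidate 3: (m,n)=(2,7) → π∥ = 2+7·β ≈ 31.6525, π⊥ = 2+7·β' ≈ 0.3475 ∈ [0.1, 1.1) ⇒ IN Λ
candidate 4: (m,n)=(2,10) → π∥ = 2+10·β ≈ 44.3607, π⊥ = 2+10·β' ≈ -0.3607 ∉ [0.1, 1.1) ⇒ out
candidate 5: (m,n)=(0,14) → π∥ = 0+14·β ≈ 59.3050, π⊥ = 0+14·β' ≈ -3.3050 ∉ [0.1, 1.1) ⇒ out
candidate 6: (m,n)=(-2,-7) → π∥ = -2-7·β ≈ -31.6525, π⊥ = -2-7·β' ≈ -0.3475 ∉ [0.1, 1.1) ⇒ out
candidate 7: (m,n)=(1,1) → π∥ = 1+1·β ≈ 5.2361, π⊥ = 1+1·β' ≈ 0.7639 ∈ [0.1, 1.1) ⇒ IN Λ
candidate 8: (m,n)=(-1,-5) → π∥ = -1-5·β ≈ -22.1803, π⊥ = -1-5·β' ≈ 0.1803 ∈ [0.1, 1.1) ⇒ IN Λ

2, 3, 7, 8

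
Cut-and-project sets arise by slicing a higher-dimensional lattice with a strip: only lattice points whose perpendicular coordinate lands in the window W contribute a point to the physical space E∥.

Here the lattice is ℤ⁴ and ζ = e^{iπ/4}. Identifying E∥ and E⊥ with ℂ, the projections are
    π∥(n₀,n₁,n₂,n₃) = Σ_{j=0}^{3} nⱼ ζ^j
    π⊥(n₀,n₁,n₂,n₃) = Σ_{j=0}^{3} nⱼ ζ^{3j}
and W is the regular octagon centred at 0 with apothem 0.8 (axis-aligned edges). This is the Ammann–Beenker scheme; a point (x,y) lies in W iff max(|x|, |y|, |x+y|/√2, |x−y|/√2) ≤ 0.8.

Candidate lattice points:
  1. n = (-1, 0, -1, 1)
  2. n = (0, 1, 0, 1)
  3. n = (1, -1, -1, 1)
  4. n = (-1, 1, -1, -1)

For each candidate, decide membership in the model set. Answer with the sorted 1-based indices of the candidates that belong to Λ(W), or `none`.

Internal map: ζ^{3j} for j=0..3 gives (1,0), (−√2/2,√2/2), (0,−1), (√2/2,√2/2).
#1 (-1, 0, -1, 1): internal (-0.292893, 1.707107); octagon support 1.707107 vs apothem 0.8 → ∉ W
#2 (0, 1, 0, 1): internal (0.000000, 1.414214); octagon support 1.414214 vs apothem 0.8 → ∉ W
#3 (1, -1, -1, 1): internal (2.414214, 1.000000); octagon support 2.414214 vs apothem 0.8 → ∉ W
#4 (-1, 1, -1, -1): internal (-2.414214, 1.000000); octagon support 2.414214 vs apothem 0.8 → ∉ W

none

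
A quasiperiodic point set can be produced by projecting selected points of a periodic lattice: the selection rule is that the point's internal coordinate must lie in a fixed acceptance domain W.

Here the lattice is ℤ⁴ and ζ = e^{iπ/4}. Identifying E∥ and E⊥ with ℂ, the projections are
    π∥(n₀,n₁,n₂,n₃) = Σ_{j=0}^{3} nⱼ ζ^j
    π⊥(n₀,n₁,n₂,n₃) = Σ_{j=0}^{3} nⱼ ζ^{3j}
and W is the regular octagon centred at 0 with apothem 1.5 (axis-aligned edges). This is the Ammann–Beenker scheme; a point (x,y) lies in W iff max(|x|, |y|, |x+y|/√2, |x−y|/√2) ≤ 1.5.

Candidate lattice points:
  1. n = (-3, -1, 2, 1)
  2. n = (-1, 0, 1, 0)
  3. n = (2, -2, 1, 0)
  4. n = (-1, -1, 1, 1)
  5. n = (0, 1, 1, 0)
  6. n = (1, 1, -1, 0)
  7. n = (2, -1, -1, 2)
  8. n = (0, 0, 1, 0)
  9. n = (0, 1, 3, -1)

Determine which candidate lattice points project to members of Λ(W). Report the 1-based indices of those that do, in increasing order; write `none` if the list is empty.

Internal map: ζ^{3j} for j=0..3 gives (1,0), (−√2/2,√2/2), (0,−1), (√2/2,√2/2).
#1 (-3, -1, 2, 1): internal (-1.58579, -2.00000); octagon support 2.53553 vs apothem 1.5 → ∉ W
#2 (-1, 0, 1, 0): internal (-1.00000, -1.00000); octagon support 1.41421 vs apothem 1.5 → ∈ W
#3 (2, -2, 1, 0): internal (3.41421, -2.41421); octagon support 4.12132 vs apothem 1.5 → ∉ W
#4 (-1, -1, 1, 1): internal (0.41421, -1.00000); octagon support 1.00000 vs apothem 1.5 → ∈ W
#5 (0, 1, 1, 0): internal (-0.70711, -0.29289); octagon support 0.70711 vs apothem 1.5 → ∈ W
#6 (1, 1, -1, 0): internal (0.29289, 1.70711); octagon support 1.70711 vs apothem 1.5 → ∉ W
#7 (2, -1, -1, 2): internal (4.12132, 1.70711); octagon support 4.12132 vs apothem 1.5 → ∉ W
#8 (0, 0, 1, 0): internal (0.00000, -1.00000); octagon support 1.00000 vs apothem 1.5 → ∈ W
#9 (0, 1, 3, -1): internal (-1.41421, -3.00000); octagon support 3.12132 vs apothem 1.5 → ∉ W

2, 4, 5, 8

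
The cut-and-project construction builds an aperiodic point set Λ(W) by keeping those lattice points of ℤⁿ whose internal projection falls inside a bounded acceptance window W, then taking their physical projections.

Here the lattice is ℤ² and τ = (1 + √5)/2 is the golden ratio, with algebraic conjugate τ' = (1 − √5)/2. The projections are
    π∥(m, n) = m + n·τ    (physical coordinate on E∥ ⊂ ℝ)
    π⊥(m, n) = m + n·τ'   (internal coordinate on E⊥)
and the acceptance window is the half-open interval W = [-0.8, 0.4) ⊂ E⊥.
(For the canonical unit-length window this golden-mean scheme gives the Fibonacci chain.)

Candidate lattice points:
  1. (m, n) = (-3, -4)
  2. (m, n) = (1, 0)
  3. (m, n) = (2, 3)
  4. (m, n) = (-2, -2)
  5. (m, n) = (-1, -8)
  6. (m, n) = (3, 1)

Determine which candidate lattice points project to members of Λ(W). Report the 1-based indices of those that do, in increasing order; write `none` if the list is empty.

1, 3, 4

Compute τ' = (1−√5)/2 = -0.618034, so π⊥(m,n) = m -0.618034·n.
candidate 1: (m,n)=(-3,-4) → π∥ = -3-4·τ ≈ -9.472136, π⊥ = -3-4·τ' ≈ -0.527864 ∈ [-0.8, 0.4) ⇒ IN Λ
candidate 2: (m,n)=(1,0) → π∥ = 1+0·τ ≈ 1.000000, π⊥ = 1+0·τ' ≈ 1.000000 ∉ [-0.8, 0.4) ⇒ out
candidate 3: (m,n)=(2,3) → π∥ = 2+3·τ ≈ 6.854102, π⊥ = 2+3·τ' ≈ 0.145898 ∈ [-0.8, 0.4) ⇒ IN Λ
candidate 4: (m,n)=(-2,-2) → π∥ = -2-2·τ ≈ -5.236068, π⊥ = -2-2·τ' ≈ -0.763932 ∈ [-0.8, 0.4) ⇒ IN Λ
candidate 5: (m,n)=(-1,-8) → π∥ = -1-8·τ ≈ -13.944272, π⊥ = -1-8·τ' ≈ 3.944272 ∉ [-0.8, 0.4) ⇒ out
candidate 6: (m,n)=(3,1) → π∥ = 3+1·τ ≈ 4.618034, π⊥ = 3+1·τ' ≈ 2.381966 ∉ [-0.8, 0.4) ⇒ out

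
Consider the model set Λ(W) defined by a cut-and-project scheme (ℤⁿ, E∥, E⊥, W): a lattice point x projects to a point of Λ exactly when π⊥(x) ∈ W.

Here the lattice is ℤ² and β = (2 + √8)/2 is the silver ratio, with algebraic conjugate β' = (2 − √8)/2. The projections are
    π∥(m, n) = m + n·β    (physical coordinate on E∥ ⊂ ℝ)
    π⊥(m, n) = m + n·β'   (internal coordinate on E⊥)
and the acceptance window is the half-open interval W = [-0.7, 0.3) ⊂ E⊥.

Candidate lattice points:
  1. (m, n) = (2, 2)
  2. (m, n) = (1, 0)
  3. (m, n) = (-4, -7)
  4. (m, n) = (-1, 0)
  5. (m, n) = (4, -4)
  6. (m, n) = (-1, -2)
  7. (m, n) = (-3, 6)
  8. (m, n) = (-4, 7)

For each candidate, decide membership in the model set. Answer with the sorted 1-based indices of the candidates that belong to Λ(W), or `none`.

6

Compute β' = (2−√8)/2 = -0.4142, so π⊥(m,n) = m -0.4142·n.
candidate 1: (m,n)=(2,2) → π∥ = 2+2·β ≈ 6.8284, π⊥ = 2+2·β' ≈ 1.1716 ∉ [-0.7, 0.3) ⇒ out
candidate 2: (m,n)=(1,0) → π∥ = 1+0·β ≈ 1.0000, π⊥ = 1+0·β' ≈ 1.0000 ∉ [-0.7, 0.3) ⇒ out
candidate 3: (m,n)=(-4,-7) → π∥ = -4-7·β ≈ -20.8995, π⊥ = -4-7·β' ≈ -1.1005 ∉ [-0.7, 0.3) ⇒ out
candidate 4: (m,n)=(-1,0) → π∥ = -1+0·β ≈ -1.0000, π⊥ = -1+0·β' ≈ -1.0000 ∉ [-0.7, 0.3) ⇒ out
candidate 5: (m,n)=(4,-4) → π∥ = 4-4·β ≈ -5.6569, π⊥ = 4-4·β' ≈ 5.6569 ∉ [-0.7, 0.3) ⇒ out
candidate 6: (m,n)=(-1,-2) → π∥ = -1-2·β ≈ -5.8284, π⊥ = -1-2·β' ≈ -0.1716 ∈ [-0.7, 0.3) ⇒ IN Λ
candidate 7: (m,n)=(-3,6) → π∥ = -3+6·β ≈ 11.4853, π⊥ = -3+6·β' ≈ -5.4853 ∉ [-0.7, 0.3) ⇒ out
candidate 8: (m,n)=(-4,7) → π∥ = -4+7·β ≈ 12.8995, π⊥ = -4+7·β' ≈ -6.8995 ∉ [-0.7, 0.3) ⇒ out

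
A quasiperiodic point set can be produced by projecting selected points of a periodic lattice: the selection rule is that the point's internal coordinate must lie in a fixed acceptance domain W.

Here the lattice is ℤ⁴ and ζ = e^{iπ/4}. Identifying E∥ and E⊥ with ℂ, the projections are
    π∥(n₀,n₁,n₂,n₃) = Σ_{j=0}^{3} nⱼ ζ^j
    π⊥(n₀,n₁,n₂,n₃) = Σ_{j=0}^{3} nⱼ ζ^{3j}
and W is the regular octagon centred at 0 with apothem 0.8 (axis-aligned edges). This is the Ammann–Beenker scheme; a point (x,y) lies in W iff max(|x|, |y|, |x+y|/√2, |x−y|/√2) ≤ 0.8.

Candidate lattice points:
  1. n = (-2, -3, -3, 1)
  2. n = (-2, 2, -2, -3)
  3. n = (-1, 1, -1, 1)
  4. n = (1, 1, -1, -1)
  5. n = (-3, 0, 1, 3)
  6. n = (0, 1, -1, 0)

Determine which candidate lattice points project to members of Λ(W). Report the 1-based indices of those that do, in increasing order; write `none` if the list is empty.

none

Internal map: ζ^{3j} for j=0..3 gives (1,0), (−√2/2,√2/2), (0,−1), (√2/2,√2/2).
candidate 1: n = (-2, -3, -3, 1) → π⊥ ≈ (+0.82843, +1.58579); max(|x|,|y|,|x±y|/√2) = 1.70711 > 0.8 ⇒ ∉ W
candidate 2: n = (-2, 2, -2, -3) → π⊥ ≈ (-5.53553, +1.29289); max(|x|,|y|,|x±y|/√2) = 5.53553 > 0.8 ⇒ ∉ W
candidate 3: n = (-1, 1, -1, 1) → π⊥ ≈ (-1.00000, +2.41421); max(|x|,|y|,|x±y|/√2) = 2.41421 > 0.8 ⇒ ∉ W
candidate 4: n = (1, 1, -1, -1) → π⊥ ≈ (-0.41421, +1.00000); max(|x|,|y|,|x±y|/√2) = 1.00000 > 0.8 ⇒ ∉ W
candidate 5: n = (-3, 0, 1, 3) → π⊥ ≈ (-0.87868, +1.12132); max(|x|,|y|,|x±y|/√2) = 1.41421 > 0.8 ⇒ ∉ W
candidate 6: n = (0, 1, -1, 0) → π⊥ ≈ (-0.70711, +1.70711); max(|x|,|y|,|x±y|/√2) = 1.70711 > 0.8 ⇒ ∉ W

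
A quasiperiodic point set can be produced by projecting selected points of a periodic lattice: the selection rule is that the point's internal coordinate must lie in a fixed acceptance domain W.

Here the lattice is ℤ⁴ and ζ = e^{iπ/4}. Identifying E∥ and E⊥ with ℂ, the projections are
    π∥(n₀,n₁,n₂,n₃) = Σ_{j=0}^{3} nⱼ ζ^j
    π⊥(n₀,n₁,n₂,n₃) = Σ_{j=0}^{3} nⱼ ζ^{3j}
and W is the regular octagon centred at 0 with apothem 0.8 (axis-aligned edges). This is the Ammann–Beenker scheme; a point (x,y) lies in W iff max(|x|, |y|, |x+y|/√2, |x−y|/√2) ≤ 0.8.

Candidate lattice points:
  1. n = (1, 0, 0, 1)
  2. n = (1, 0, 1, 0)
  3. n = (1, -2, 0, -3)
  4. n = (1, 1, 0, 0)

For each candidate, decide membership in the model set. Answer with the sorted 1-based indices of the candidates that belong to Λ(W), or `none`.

4

With ζ = e^{iπ/4} the internal vectors are ζ^0,ζ^3,ζ^6,ζ^9.
candidate 1: n = (1, 0, 0, 1) → π⊥ ≈ (+1.70711, +0.70711); max(|x|,|y|,|x±y|/√2) = 1.70711 > 0.8 ⇒ ∉ W
candidate 2: n = (1, 0, 1, 0) → π⊥ ≈ (+1.00000, -1.00000); max(|x|,|y|,|x±y|/√2) = 1.41421 > 0.8 ⇒ ∉ W
candidate 3: n = (1, -2, 0, -3) → π⊥ ≈ (+0.29289, -3.53553); max(|x|,|y|,|x±y|/√2) = 3.53553 > 0.8 ⇒ ∉ W
candidate 4: n = (1, 1, 0, 0) → π⊥ ≈ (+0.29289, +0.70711); max(|x|,|y|,|x±y|/√2) = 0.70711 ≤ 0.8 ⇒ ∈ W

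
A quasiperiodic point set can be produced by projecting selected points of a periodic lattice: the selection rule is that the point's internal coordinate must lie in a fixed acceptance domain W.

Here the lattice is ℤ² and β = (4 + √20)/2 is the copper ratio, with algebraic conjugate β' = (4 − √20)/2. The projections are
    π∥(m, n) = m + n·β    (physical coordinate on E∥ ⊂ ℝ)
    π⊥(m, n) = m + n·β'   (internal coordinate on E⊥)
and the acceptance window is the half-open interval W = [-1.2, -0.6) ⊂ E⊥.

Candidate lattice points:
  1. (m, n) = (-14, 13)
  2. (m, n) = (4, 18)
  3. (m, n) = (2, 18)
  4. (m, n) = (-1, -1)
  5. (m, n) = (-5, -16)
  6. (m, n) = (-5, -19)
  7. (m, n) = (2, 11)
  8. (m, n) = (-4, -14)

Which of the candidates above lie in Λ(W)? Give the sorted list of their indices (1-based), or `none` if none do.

4, 8

β' = (4−√20)/2 ≈ -0.236068.
#1 (-14,13): internal coord -14 + (13)·β' = -17.068884; -17.068884 ∉ [-1.2, -0.6) → out
#2 (4,18): internal coord 4 + (18)·β' = -0.249224; -0.249224 ∉ [-1.2, -0.6) → out
#3 (2,18): internal coord 2 + (18)·β' = -2.249224; -2.249224 ∉ [-1.2, -0.6) → out
#4 (-1,-1): internal coord -1 + (-1)·β' = -0.763932; -0.763932 ∈ [-1.2, -0.6) → IN Λ
#5 (-5,-16): internal coord -5 + (-16)·β' = -1.222912; -1.222912 ∉ [-1.2, -0.6) → out
#6 (-5,-19): internal coord -5 + (-19)·β' = -0.514708; -0.514708 ∉ [-1.2, -0.6) → out
#7 (2,11): internal coord 2 + (11)·β' = -0.596748; -0.596748 ∉ [-1.2, -0.6) → out
#8 (-4,-14): internal coord -4 + (-14)·β' = -0.695048; -0.695048 ∈ [-1.2, -0.6) → IN Λ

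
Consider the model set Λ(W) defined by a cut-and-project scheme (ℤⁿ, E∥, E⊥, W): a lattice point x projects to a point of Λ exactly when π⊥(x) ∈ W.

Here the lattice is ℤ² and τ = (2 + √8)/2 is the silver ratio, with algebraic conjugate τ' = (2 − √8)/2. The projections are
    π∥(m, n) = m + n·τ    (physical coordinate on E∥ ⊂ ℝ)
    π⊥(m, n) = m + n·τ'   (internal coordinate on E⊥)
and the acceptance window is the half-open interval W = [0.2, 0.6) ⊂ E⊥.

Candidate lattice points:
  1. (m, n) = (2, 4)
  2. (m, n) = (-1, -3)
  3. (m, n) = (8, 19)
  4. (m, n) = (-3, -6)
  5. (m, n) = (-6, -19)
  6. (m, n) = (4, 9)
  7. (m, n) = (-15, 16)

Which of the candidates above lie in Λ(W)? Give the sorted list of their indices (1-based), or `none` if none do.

Compute τ' = (2−√8)/2 = -0.414214, so π⊥(m,n) = m -0.414214·n.
#1 (2,4): internal coord 2 + (4)·τ' = +0.343146; +0.343146 ∈ [0.2, 0.6) → IN Λ
#2 (-1,-3): internal coord -1 + (-3)·τ' = +0.242641; +0.242641 ∈ [0.2, 0.6) → IN Λ
#3 (8,19): internal coord 8 + (19)·τ' = +0.129942; +0.129942 ∉ [0.2, 0.6) → out
#4 (-3,-6): internal coord -3 + (-6)·τ' = -0.514719; -0.514719 ∉ [0.2, 0.6) → out
#5 (-6,-19): internal coord -6 + (-19)·τ' = +1.870058; +1.870058 ∉ [0.2, 0.6) → out
#6 (4,9): internal coord 4 + (9)·τ' = +0.272078; +0.272078 ∈ [0.2, 0.6) → IN Λ
#7 (-15,16): internal coord -15 + (16)·τ' = -21.627417; -21.627417 ∉ [0.2, 0.6) → out

1, 2, 6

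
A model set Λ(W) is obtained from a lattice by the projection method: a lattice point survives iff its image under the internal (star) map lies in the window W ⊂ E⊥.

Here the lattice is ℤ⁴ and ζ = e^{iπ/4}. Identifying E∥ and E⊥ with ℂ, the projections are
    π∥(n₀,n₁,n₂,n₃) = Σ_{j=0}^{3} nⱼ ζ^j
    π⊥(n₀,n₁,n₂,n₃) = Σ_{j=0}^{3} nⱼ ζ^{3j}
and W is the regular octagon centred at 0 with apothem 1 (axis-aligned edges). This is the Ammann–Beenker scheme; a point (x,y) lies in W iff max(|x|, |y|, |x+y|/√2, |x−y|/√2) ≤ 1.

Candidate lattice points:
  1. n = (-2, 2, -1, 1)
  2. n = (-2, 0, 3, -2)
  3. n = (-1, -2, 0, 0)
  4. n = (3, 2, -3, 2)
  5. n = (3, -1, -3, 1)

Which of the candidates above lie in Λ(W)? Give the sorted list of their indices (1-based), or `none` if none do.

With ζ = e^{iπ/4} the internal vectors are ζ^0,ζ^3,ζ^6,ζ^9.
candidate 1: n = (-2, 2, -1, 1) → π⊥ ≈ (-2.707107, +3.121320); max(|x|,|y|,|x±y|/√2) = 4.121320 > 1 ⇒ ∉ W
candidate 2: n = (-2, 0, 3, -2) → π⊥ ≈ (-3.414214, -4.414214); max(|x|,|y|,|x±y|/√2) = 5.535534 > 1 ⇒ ∉ W
candidate 3: n = (-1, -2, 0, 0) → π⊥ ≈ (+0.414214, -1.414214); max(|x|,|y|,|x±y|/√2) = 1.414214 > 1 ⇒ ∉ W
candidate 4: n = (3, 2, -3, 2) → π⊥ ≈ (+3.000000, +5.828427); max(|x|,|y|,|x±y|/√2) = 6.242641 > 1 ⇒ ∉ W
candidate 5: n = (3, -1, -3, 1) → π⊥ ≈ (+4.414214, +3.000000); max(|x|,|y|,|x±y|/√2) = 5.242641 > 1 ⇒ ∉ W

none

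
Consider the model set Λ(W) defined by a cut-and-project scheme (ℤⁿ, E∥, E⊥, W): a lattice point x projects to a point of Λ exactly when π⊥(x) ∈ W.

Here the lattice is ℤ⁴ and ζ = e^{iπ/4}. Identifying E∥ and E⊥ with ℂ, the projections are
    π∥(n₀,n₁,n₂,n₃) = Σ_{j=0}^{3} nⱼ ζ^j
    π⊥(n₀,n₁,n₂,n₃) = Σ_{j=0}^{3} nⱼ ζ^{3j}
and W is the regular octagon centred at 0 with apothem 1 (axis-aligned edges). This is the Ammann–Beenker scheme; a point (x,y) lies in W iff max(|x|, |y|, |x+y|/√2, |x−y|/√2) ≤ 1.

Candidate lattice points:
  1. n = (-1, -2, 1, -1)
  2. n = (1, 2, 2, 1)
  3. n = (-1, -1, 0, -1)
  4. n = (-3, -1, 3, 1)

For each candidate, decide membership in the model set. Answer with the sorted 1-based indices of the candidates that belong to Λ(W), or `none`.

2

Internal map: ζ^{3j} for j=0..3 gives (1,0), (−√2/2,√2/2), (0,−1), (√2/2,√2/2).
candidate 1: n = (-1, -2, 1, -1) → π⊥ ≈ (-0.29289, -3.12132); max(|x|,|y|,|x±y|/√2) = 3.12132 > 1 ⇒ ∉ W
candidate 2: n = (1, 2, 2, 1) → π⊥ ≈ (+0.29289, +0.12132); max(|x|,|y|,|x±y|/√2) = 0.29289 ≤ 1 ⇒ ∈ W
candidate 3: n = (-1, -1, 0, -1) → π⊥ ≈ (-1.00000, -1.41421); max(|x|,|y|,|x±y|/√2) = 1.70711 > 1 ⇒ ∉ W
candidate 4: n = (-3, -1, 3, 1) → π⊥ ≈ (-1.58579, -3.00000); max(|x|,|y|,|x±y|/√2) = 3.24264 > 1 ⇒ ∉ W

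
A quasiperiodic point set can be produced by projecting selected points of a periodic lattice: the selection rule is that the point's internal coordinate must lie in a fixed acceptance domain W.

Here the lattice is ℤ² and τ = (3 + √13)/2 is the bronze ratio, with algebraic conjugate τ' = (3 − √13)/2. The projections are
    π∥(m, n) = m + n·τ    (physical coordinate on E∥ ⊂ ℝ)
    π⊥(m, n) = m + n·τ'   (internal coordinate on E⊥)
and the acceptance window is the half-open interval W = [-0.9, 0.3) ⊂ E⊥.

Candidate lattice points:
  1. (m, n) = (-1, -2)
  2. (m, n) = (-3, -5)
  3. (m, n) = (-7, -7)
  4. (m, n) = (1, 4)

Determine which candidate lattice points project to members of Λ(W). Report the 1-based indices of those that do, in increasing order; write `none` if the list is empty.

1, 4

Numerically τ ≈ 3.30278 and τ' = −1/τ ≈ -0.30278.
candidate 1: (m,n)=(-1,-2) → π∥ = -1-2·τ ≈ -7.60555, π⊥ = -1-2·τ' ≈ -0.39445 ∈ [-0.9, 0.3) ⇒ IN Λ
candidate 2: (m,n)=(-3,-5) → π∥ = -3-5·τ ≈ -19.51388, π⊥ = -3-5·τ' ≈ -1.48612 ∉ [-0.9, 0.3) ⇒ out
candidate 3: (m,n)=(-7,-7) → π∥ = -7-7·τ ≈ -30.11943, π⊥ = -7-7·τ' ≈ -4.88057 ∉ [-0.9, 0.3) ⇒ out
candidate 4: (m,n)=(1,4) → π∥ = 1+4·τ ≈ 14.21110, π⊥ = 1+4·τ' ≈ -0.21110 ∈ [-0.9, 0.3) ⇒ IN Λ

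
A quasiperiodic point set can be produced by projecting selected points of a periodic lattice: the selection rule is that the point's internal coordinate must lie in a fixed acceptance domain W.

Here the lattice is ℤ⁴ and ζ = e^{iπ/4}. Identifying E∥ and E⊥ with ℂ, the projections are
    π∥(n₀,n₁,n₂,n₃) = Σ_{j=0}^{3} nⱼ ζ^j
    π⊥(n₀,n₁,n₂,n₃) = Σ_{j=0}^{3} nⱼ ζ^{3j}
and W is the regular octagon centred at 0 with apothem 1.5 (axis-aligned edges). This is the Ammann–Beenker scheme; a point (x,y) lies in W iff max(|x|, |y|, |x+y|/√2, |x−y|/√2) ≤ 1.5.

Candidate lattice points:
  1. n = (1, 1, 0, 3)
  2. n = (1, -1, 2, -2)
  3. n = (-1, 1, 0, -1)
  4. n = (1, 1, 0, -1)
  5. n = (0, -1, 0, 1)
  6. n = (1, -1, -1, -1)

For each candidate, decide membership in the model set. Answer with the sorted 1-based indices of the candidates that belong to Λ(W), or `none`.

π⊥(n) = n₀ + n₁ζ³ + n₂ζ⁶ + n₃ζ⁹ where ζ = e^{iπ/4}.
#1 (1, 1, 0, 3): internal (2.41421, 2.82843); octagon support 3.70711 vs apothem 1.5 → ∉ W
#2 (1, -1, 2, -2): internal (0.29289, -4.12132); octagon support 4.12132 vs apothem 1.5 → ∉ W
#3 (-1, 1, 0, -1): internal (-2.41421, 0.00000); octagon support 2.41421 vs apothem 1.5 → ∉ W
#4 (1, 1, 0, -1): internal (-0.41421, 0.00000); octagon support 0.41421 vs apothem 1.5 → ∈ W
#5 (0, -1, 0, 1): internal (1.41421, 0.00000); octagon support 1.41421 vs apothem 1.5 → ∈ W
#6 (1, -1, -1, -1): internal (1.00000, -0.41421); octagon support 1.00000 vs apothem 1.5 → ∈ W

4, 5, 6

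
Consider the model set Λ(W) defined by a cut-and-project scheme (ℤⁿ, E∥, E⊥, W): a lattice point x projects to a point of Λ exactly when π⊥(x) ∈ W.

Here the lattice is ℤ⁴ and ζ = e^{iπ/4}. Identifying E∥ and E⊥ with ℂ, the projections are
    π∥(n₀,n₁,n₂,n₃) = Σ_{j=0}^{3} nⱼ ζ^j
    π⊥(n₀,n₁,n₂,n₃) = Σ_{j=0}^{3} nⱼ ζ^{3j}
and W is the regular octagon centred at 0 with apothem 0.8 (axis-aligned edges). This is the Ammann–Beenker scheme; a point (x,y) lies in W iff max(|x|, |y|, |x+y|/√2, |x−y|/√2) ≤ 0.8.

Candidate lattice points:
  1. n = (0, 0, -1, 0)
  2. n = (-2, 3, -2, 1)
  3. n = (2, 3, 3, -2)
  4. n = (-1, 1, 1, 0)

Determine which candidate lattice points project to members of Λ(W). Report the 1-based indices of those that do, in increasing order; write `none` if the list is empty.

none

With ζ = e^{iπ/4} the internal vectors are ζ^0,ζ^3,ζ^6,ζ^9.
#1 (0, 0, -1, 0): internal (0.000000, 1.000000); octagon support 1.000000 vs apothem 0.8 → ∉ W
#2 (-2, 3, -2, 1): internal (-3.414214, 4.828427); octagon support 5.828427 vs apothem 0.8 → ∉ W
#3 (2, 3, 3, -2): internal (-1.535534, -2.292893); octagon support 2.707107 vs apothem 0.8 → ∉ W
#4 (-1, 1, 1, 0): internal (-1.707107, -0.292893); octagon support 1.707107 vs apothem 0.8 → ∉ W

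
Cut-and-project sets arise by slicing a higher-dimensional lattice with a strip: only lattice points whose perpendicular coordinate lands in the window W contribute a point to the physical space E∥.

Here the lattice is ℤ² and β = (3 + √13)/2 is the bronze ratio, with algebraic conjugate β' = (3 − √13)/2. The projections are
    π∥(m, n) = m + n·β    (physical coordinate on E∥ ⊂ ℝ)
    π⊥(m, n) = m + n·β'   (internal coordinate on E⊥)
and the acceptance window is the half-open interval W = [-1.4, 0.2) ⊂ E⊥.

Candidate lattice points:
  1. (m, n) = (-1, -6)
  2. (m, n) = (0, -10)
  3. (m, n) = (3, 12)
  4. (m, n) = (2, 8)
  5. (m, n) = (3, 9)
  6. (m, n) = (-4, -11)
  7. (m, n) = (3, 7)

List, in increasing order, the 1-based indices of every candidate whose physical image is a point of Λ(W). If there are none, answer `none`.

3, 4, 6

Compute β' = (3−√13)/2 = -0.30278, so π⊥(m,n) = m -0.30278·n.
#1 (-1,-6): internal coord -1 + (-6)·β' = +0.81665; +0.81665 ∉ [-1.4, 0.2) → out
#2 (0,-10): internal coord 0 + (-10)·β' = +3.02776; +3.02776 ∉ [-1.4, 0.2) → out
#3 (3,12): internal coord 3 + (12)·β' = -0.63331; -0.63331 ∈ [-1.4, 0.2) → IN Λ
#4 (2,8): internal coord 2 + (8)·β' = -0.42221; -0.42221 ∈ [-1.4, 0.2) → IN Λ
#5 (3,9): internal coord 3 + (9)·β' = +0.27502; +0.27502 ∉ [-1.4, 0.2) → out
#6 (-4,-11): internal coord -4 + (-11)·β' = -0.66947; -0.66947 ∈ [-1.4, 0.2) → IN Λ
#7 (3,7): internal coord 3 + (7)·β' = +0.88057; +0.88057 ∉ [-1.4, 0.2) → out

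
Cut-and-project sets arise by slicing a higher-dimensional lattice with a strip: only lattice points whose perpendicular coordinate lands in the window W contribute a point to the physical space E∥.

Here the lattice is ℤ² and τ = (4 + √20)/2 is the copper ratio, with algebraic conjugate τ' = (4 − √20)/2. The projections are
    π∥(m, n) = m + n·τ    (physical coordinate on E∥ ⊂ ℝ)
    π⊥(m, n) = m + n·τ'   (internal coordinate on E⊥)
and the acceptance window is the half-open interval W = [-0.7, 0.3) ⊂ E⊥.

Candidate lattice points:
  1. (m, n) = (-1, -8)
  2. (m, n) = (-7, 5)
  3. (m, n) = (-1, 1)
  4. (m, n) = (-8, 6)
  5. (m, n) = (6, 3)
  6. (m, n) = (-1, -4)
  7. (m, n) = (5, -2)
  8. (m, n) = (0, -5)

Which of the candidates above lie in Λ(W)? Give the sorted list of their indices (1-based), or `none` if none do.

Numerically τ ≈ 4.23607 and τ' = −1/τ ≈ -0.23607.
candidate 1: (m,n)=(-1,-8) → π∥ = -1-8·τ ≈ -34.88854, π⊥ = -1-8·τ' ≈ 0.88854 ∉ [-0.7, 0.3) ⇒ out
candidate 2: (m,n)=(-7,5) → π∥ = -7+5·τ ≈ 14.18034, π⊥ = -7+5·τ' ≈ -8.18034 ∉ [-0.7, 0.3) ⇒ out
candidate 3: (m,n)=(-1,1) → π∥ = -1+1·τ ≈ 3.23607, π⊥ = -1+1·τ' ≈ -1.23607 ∉ [-0.7, 0.3) ⇒ out
candidate 4: (m,n)=(-8,6) → π∥ = -8+6·τ ≈ 17.41641, π⊥ = -8+6·τ' ≈ -9.41641 ∉ [-0.7, 0.3) ⇒ out
candidate 5: (m,n)=(6,3) → π∥ = 6+3·τ ≈ 18.70820, π⊥ = 6+3·τ' ≈ 5.29180 ∉ [-0.7, 0.3) ⇒ out
candidate 6: (m,n)=(-1,-4) → π∥ = -1-4·τ ≈ -17.94427, π⊥ = -1-4·τ' ≈ -0.05573 ∈ [-0.7, 0.3) ⇒ IN Λ
candidate 7: (m,n)=(5,-2) → π∥ = 5-2·τ ≈ -3.47214, π⊥ = 5-2·τ' ≈ 5.47214 ∉ [-0.7, 0.3) ⇒ out
candidate 8: (m,n)=(0,-5) → π∥ = 0-5·τ ≈ -21.18034, π⊥ = 0-5·τ' ≈ 1.18034 ∉ [-0.7, 0.3) ⇒ out

6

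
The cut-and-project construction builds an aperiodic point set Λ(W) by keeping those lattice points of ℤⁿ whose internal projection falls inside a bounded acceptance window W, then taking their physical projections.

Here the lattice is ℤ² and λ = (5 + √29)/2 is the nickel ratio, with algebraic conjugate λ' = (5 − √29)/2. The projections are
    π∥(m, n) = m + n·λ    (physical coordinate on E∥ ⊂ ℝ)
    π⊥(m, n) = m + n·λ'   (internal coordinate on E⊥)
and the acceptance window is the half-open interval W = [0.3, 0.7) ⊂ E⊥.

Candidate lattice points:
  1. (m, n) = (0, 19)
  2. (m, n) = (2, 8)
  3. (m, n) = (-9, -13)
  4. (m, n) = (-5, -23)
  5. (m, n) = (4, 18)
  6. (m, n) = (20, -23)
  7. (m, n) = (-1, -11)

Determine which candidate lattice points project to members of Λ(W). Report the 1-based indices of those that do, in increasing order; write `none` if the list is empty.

λ' = (5−√29)/2 ≈ -0.19258.
#1 (0,19): internal coord 0 + (19)·λ' = -3.65907; -3.65907 ∉ [0.3, 0.7) → out
#2 (2,8): internal coord 2 + (8)·λ' = +0.45934; +0.45934 ∈ [0.3, 0.7) → IN Λ
#3 (-9,-13): internal coord -9 + (-13)·λ' = -6.49643; -6.49643 ∉ [0.3, 0.7) → out
#4 (-5,-23): internal coord -5 + (-23)·λ' = -0.57060; -0.57060 ∉ [0.3, 0.7) → out
#5 (4,18): internal coord 4 + (18)·λ' = +0.53352; +0.53352 ∈ [0.3, 0.7) → IN Λ
#6 (20,-23): internal coord 20 + (-23)·λ' = +24.42940; +24.42940 ∉ [0.3, 0.7) → out
#7 (-1,-11): internal coord -1 + (-11)·λ' = +1.11841; +1.11841 ∉ [0.3, 0.7) → out

2, 5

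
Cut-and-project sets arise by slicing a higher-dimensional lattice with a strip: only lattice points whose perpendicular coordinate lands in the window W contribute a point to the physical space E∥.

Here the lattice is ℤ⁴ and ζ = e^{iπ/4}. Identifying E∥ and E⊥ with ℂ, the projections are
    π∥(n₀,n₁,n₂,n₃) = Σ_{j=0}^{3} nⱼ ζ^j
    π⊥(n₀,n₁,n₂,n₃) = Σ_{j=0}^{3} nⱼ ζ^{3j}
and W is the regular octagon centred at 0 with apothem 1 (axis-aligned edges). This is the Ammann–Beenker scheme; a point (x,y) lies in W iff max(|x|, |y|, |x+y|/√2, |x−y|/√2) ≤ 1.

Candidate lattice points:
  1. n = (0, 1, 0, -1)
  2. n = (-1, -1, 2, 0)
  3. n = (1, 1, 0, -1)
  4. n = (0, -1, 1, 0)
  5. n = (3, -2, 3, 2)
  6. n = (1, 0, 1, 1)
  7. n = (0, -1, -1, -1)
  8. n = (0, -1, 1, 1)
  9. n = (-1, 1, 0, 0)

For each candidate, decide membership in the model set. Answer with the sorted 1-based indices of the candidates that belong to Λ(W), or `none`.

3, 7

π⊥(n) = n₀ + n₁ζ³ + n₂ζ⁶ + n₃ζ⁹ where ζ = e^{iπ/4}.
#1 (0, 1, 0, -1): internal (-1.4142, 0.0000); octagon support 1.4142 vs apothem 1 → ∉ W
#2 (-1, -1, 2, 0): internal (-0.2929, -2.7071); octagon support 2.7071 vs apothem 1 → ∉ W
#3 (1, 1, 0, -1): internal (-0.4142, 0.0000); octagon support 0.4142 vs apothem 1 → ∈ W
#4 (0, -1, 1, 0): internal (0.7071, -1.7071); octagon support 1.7071 vs apothem 1 → ∉ W
#5 (3, -2, 3, 2): internal (5.8284, -3.0000); octagon support 6.2426 vs apothem 1 → ∉ W
#6 (1, 0, 1, 1): internal (1.7071, -0.2929); octagon support 1.7071 vs apothem 1 → ∉ W
#7 (0, -1, -1, -1): internal (0.0000, -0.4142); octagon support 0.4142 vs apothem 1 → ∈ W
#8 (0, -1, 1, 1): internal (1.4142, -1.0000); octagon support 1.7071 vs apothem 1 → ∉ W
#9 (-1, 1, 0, 0): internal (-1.7071, 0.7071); octagon support 1.7071 vs apothem 1 → ∉ W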